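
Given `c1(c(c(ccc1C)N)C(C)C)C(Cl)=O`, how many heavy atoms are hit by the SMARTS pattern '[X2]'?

0

The query [X2] means: any atom with exactly two total connections (bonds + H).
Check the 14 heavy atoms by environment: 6× c (aromatic, X3) → no; 1× C (X3) → no; 1× O (X1) → no; 1× Cl (X1) → no; 4× C (X4) → no; 1× N (X3) → no.
No environment satisfies the query, so 0 matching atoms.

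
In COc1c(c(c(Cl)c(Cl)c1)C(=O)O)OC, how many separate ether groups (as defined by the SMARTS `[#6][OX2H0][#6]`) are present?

2

[#6][OX2H0][#6] is the SMARTS for an ether: an aliphatic oxygen bridging two carbons with no H on the oxygen.
The molecule carries 2 separate instances of a methoxy ether (-OCH3) meeting every constraint; each maps to a distinct set of atoms, giving 2 matches.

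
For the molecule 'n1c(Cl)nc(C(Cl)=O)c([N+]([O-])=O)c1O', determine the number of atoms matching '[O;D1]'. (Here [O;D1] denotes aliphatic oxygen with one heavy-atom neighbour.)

4

The query [O;D1] means: aliphatic oxygen bonded to exactly one heavy atom.
Check the 14 heavy atoms by environment: 2× n (aromatic, D2) → no; 4× c (aromatic, D3) → no; 1× N (charge +1, D3) → no; 1× O (charge -1, D1) → match; 3× O (D1) → match; 1× C (D3) → no; 2× Cl (D1) → no.
Summing the matching environments: 1 + 3 = 4 matching atoms.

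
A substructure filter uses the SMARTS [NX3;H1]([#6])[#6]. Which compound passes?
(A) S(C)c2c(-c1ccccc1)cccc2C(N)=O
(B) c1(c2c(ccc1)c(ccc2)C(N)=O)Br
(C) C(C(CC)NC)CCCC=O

C

[NX3;H1]([#6])[#6] describes a trivalent nitrogen with one H, bonded to two carbons (a secondary amine).
(A) has a primary amide (-C(=O)NH2) but the -C(=O)NH2 nitrogen has H2, not H1.
(B) has a primary amide (-C(=O)NH2) but the -C(=O)NH2 nitrogen has H2, not H1.
(C) contains an N-methylamino group (-NHCH3), which satisfies every atom and bond constraint.
So the answer is (C).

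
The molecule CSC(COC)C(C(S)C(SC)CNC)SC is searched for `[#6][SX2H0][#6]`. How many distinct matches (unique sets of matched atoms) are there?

3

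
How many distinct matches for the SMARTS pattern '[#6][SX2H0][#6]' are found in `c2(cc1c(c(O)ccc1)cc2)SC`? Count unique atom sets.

1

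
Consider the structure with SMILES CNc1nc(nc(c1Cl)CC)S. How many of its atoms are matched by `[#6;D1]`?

2

The query [#6;D1] means: carbon bonded to exactly one heavy atom.
Check the 12 heavy atoms by environment: 2× n (aromatic, D2) → no; 4× c (aromatic, D3) → no; 1× S (D1) → no; 1× Cl (D1) → no; 1× C (D2) → no; 2× C (D1) → match; 1× N (D2) → no.
That gives 2 matching atoms.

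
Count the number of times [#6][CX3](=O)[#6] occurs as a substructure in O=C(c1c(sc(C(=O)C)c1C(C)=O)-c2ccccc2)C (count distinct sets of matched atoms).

[#6][CX3](=O)[#6] is the SMARTS for a ketone: a carbonyl carbon (no H) flanked by two carbons.
The molecule carries 3 separate instances of an acetyl/ketone group (-C(=O)CH3) meeting every constraint; each maps to a distinct set of atoms, giving 3 matches.

3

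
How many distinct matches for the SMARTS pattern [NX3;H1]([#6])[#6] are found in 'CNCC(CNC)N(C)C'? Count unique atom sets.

2

[NX3;H1]([#6])[#6] is the SMARTS for a secondary amine: a trivalent nitrogen with one H, bonded to two carbons.
The molecule carries 2 separate instances of an N-methylamino group (-NHCH3) meeting every constraint; each maps to a distinct set of atoms, giving 2 matches.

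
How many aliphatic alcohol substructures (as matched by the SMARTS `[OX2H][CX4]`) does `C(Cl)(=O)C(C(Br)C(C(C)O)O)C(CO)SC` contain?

[OX2H][CX4] is the SMARTS for an aliphatic alcohol: a hydroxyl oxygen bound to an sp3 (X4) carbon.
The molecule carries 3 separate instances of a hydroxyl group (-OH) meeting every constraint; each maps to a distinct set of atoms, giving 3 matches.

3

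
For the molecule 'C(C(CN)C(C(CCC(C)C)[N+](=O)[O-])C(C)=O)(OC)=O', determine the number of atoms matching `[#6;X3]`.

2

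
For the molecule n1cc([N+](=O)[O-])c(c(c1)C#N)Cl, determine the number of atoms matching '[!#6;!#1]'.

Check the 12 heavy atoms by environment: 1× n (aromatic) → match; 5× c (aromatic) → no; 1× Cl → match; 1× N (charge +1) → match; 1× O (charge -1) → match; 1× O → match; 1× C → no; 1× N → match.
Summing the matching environments: 1 + 1 + 1 + 1 + 1 + 1 = 6 matching atoms.

6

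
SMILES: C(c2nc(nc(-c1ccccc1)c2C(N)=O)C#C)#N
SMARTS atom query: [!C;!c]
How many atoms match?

Check the 19 heavy atoms by environment: 2× n (aromatic) → match; 10× c (aromatic) → no; 4× C → no; 1× O → match; 2× N → match.
Summing the matching environments: 2 + 1 + 2 = 5 matching atoms.

5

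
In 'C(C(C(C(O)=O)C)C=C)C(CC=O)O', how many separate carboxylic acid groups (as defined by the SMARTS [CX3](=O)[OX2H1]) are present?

1

[CX3](=O)[OX2H1] is the SMARTS for a carboxylic acid: an sp2 carbon double-bonded to O and single-bonded to an -OH oxygen.
Exactly one fragment in the molecule meets all constraints, giving 1 match.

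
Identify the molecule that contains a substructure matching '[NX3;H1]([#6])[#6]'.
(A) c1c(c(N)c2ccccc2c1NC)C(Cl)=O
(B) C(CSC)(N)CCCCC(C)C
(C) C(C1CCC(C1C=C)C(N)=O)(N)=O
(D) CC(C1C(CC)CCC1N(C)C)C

A

[NX3;H1]([#6])[#6] describes a trivalent nitrogen with one H, bonded to two carbons (a secondary amine).
(A) contains an N-methylamino group (-NHCH3), which satisfies every atom and bond constraint.
(B) has a primary amino group (-NH2) but the nitrogen has H2 and only one carbon neighbour.
(C) has a primary amide (-C(=O)NH2) but the -C(=O)NH2 nitrogen has H2, not H1.
(D) has a dimethylamino group (-N(CH3)2) but the nitrogen has H0, not H1.
So the answer is (A).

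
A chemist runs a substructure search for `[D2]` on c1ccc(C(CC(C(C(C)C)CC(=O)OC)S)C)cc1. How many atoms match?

The query [D2] means: atom with exactly two heavy-atom neighbours.
Check the 20 heavy atoms by environment: 4× C (D1) → no; 5× C (D3) → no; 2× C (D2) → match; 1× c (aromatic, D3) → no; 5× c (aromatic, D2) → match; 1× S (D1) → no; 1× O (D1) → no; 1× O (D2) → match.
Summing the matching environments: 2 + 5 + 1 = 8 matching atoms.

8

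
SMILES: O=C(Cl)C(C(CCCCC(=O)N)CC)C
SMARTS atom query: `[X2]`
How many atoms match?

0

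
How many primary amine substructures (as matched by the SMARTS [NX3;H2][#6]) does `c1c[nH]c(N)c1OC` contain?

[NX3;H2][#6] is the SMARTS for a primary amine: a trivalent nitrogen with two H attached to carbon.
Exactly one fragment in the molecule meets all constraints, giving 1 match.

1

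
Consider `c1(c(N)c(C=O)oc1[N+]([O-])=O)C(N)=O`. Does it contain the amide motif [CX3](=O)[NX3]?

Yes

The pattern [CX3](=O)[NX3] describes a carbonyl carbon bonded to a trivalent nitrogen — an amide.
The molecule carries a primary amide (-C(=O)NH2), whose atoms satisfy every constraint of the query, so the pattern matches.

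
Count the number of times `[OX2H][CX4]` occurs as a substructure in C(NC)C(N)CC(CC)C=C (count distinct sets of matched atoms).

0

[OX2H][CX4] is the SMARTS for an aliphatic alcohol: a hydroxyl oxygen bound to an sp3 (X4) carbon.
No fragment in the molecule satisfies every constraint, giving 0 matches.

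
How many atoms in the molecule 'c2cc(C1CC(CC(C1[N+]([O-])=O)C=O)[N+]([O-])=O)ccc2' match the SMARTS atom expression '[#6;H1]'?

The query [#6;H1] means: any carbon bearing exactly one hydrogen.
Check the 20 heavy atoms by environment: 5× C (H1) → match; 2× C (H2) → no; 2× N (charge +1, H0) → no; 2× O (charge -1, H0) → no; 3× O (H0) → no; 1× c (aromatic, H0) → no; 5× c (aromatic, H1) → match.
Summing the matching environments: 5 + 5 = 10 matching atoms.

10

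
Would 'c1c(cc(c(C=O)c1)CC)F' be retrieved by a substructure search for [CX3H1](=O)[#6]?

The pattern [CX3H1](=O)[#6] describes an sp2 carbon with one H, double-bonded to O and single-bonded to carbon — an aldehyde.
The molecule carries an aldehyde (-CHO), whose atoms satisfy every constraint of the query, so the pattern matches.

Yes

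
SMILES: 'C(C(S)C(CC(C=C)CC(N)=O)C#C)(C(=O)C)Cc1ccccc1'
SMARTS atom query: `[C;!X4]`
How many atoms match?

6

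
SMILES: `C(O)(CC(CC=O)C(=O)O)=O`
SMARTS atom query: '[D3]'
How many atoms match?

Check the 11 heavy atoms by environment: 3× C (D2) → no; 3× C (D3) → match; 5× O (D1) → no.
That gives 3 matching atoms.

3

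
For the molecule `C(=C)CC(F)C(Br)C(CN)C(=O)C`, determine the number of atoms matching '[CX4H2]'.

2

The query [CX4H2] means: sp3 carbon (X4) with exactly two hydrogens.
Check the 13 heavy atoms by environment: 2× C (H2, X4) → match; 3× C (H1, X4) → no; 1× F (H0, X1) → no; 1× Br (H0, X1) → no; 1× C (H1, X3) → no; 1× C (H2, X3) → no; 1× N (H2, X3) → no; 1× C (H0, X3) → no; 1× O (H0, X1) → no; 1× C (H3, X4) → no.
That gives 2 matching atoms.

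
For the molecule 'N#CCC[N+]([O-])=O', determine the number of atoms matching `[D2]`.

3

The query [D2] means: atom with exactly two heavy-atom neighbours.
Check the 7 heavy atoms by environment: 3× C (D2) → match; 1× N (D1) → no; 1× N (charge +1, D3) → no; 1× O (charge -1, D1) → no; 1× O (D1) → no.
That gives 3 matching atoms.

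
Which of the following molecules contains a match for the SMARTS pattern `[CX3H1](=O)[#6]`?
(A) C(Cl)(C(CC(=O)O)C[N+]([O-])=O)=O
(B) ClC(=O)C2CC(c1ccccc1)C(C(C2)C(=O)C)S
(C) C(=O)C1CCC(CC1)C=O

C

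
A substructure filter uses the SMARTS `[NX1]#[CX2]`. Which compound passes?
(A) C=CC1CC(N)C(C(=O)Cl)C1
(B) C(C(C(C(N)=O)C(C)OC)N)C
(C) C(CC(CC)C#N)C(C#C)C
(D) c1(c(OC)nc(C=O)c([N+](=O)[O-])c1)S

[NX1]#[CX2] describes a nitrogen triple-bonded to a two-connected carbon (a nitrile).
(A) has a primary amino group (-NH2) but the nitrogen is NX3 (three connections), not NX1 triple-bonded.
(B) has a primary amide (-C(=O)NH2) but the nitrogen is NX3, not NX1.
(C) contains a nitrile (-C#N), which satisfies every atom and bond constraint.
(D) has a nitro group (-[N+](=O)[O-]) but there is no C#N triple bond.
So the answer is (C).

C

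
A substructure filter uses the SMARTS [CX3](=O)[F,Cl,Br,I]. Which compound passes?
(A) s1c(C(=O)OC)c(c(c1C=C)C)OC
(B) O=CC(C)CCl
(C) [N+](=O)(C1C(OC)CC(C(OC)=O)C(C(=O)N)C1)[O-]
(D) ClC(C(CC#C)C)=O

D

[CX3](=O)[F,Cl,Br,I] describes a carbonyl carbon bonded to a halogen (an acyl halide).
(A) has a methyl-ester group (-C(=O)OCH3) but the carbonyl is bonded to -O-C, not to a halogen.
(B) has a chloro substituent but the Cl is not on a carbonyl carbon.
(C) has a methyl-ester group (-C(=O)OCH3) but the carbonyl is bonded to -O-C, not to a halogen.
(D) contains an acyl chloride (-C(=O)Cl), which satisfies every atom and bond constraint.
So the answer is (D).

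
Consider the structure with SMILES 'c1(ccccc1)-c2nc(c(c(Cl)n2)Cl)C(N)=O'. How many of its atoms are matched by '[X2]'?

Check the 17 heavy atoms by environment: 2× n (aromatic, X2) → match; 10× c (aromatic, X3) → no; 1× C (X3) → no; 1× O (X1) → no; 1× N (X3) → no; 2× Cl (X1) → no.
That gives 2 matching atoms.

2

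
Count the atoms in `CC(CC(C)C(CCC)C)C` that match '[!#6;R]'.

0

The query [!#6;R] means: non-carbon atom that is part of a ring.
Check the 11 heavy atoms by environment: 11× C (acyclic) → no.
No environment satisfies the query, so 0 matching atoms.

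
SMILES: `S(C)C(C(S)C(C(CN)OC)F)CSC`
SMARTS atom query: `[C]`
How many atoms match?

9

Check the 15 heavy atoms by environment: 9× C → match; 1× N → no; 1× O → no; 1× F → no; 3× S → no.
That gives 9 matching atoms.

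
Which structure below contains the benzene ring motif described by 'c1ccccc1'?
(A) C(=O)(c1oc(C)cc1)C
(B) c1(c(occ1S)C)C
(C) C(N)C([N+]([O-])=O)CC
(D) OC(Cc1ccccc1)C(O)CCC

c1ccccc1 describes six aromatic carbons in a ring (a benzene ring).
(A) has a methyl group (-CH3) but no six-membered all-carbon aromatic ring is present.
(B) has a methyl group (-CH3) but no six-membered all-carbon aromatic ring is present.
(C) has a methyl group (-CH3) but no six-membered all-carbon aromatic ring is present.
(D) contains a phenyl ring, which satisfies every atom and bond constraint.
So the answer is (D).

D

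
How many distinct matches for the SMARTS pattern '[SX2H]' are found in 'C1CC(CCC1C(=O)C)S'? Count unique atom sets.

[SX2H] is the SMARTS for a thiol: an aliphatic sulfur with two connections, one being H.
Exactly one fragment in the molecule meets all constraints, giving 1 match.

1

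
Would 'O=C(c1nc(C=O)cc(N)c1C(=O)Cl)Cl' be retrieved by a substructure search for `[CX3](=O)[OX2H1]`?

No

The pattern [CX3](=O)[OX2H1] describes an sp2 carbon double-bonded to O and single-bonded to an -OH oxygen — a carboxylic acid.
The closest candidate here is an acyl chloride (-C(=O)Cl), but the carbonyl is bonded to Cl, not to an -OH oxygen. No other fragment satisfies the full query, so there is no match.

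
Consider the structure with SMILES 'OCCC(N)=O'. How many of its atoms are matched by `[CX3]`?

Check the 6 heavy atoms by environment: 2× C (X4) → no; 1× C (X3) → match; 1× O (X1) → no; 1× N (X3) → no; 1× O (X2) → no.
That gives 1 matching atom.

1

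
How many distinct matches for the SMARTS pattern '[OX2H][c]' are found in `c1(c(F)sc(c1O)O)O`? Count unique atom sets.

[OX2H][c] is the SMARTS for a phenol: a hydroxyl oxygen attached to an aromatic carbon.
The molecule carries 3 separate instances of a hydroxyl group (-OH) meeting every constraint; each maps to a distinct set of atoms, giving 3 matches.

3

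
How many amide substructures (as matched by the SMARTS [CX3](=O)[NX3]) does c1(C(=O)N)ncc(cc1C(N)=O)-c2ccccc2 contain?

2

[CX3](=O)[NX3] is the SMARTS for an amide: a carbonyl carbon bonded to a trivalent nitrogen.
The molecule carries 2 separate instances of a primary amide (-C(=O)NH2) meeting every constraint; each maps to a distinct set of atoms, giving 2 matches.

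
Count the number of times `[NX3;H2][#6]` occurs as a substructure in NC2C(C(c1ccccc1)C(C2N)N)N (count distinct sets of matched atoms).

4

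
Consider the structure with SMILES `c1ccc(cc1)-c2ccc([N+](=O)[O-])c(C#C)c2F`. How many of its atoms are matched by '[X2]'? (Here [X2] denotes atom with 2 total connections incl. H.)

2

The query [X2] means: any atom with exactly two total connections (bonds + H).
Check the 18 heavy atoms by environment: 12× c (aromatic, X3) → no; 1× F (X1) → no; 2× C (X2) → match; 1× N (charge +1, X3) → no; 1× O (charge -1, X1) → no; 1× O (X1) → no.
That gives 2 matching atoms.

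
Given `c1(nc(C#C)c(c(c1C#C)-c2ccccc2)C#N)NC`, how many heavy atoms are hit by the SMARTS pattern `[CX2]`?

Check the 20 heavy atoms by environment: 1× n (aromatic, X2) → no; 11× c (aromatic, X3) → no; 5× C (X2) → match; 1× N (X1) → no; 1× N (X3) → no; 1× C (X4) → no.
That gives 5 matching atoms.

5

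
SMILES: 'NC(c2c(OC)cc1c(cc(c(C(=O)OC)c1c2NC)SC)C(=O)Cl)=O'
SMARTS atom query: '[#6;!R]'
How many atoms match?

7

The query [#6;!R] means: carbon not in any ring.
Check the 26 heavy atoms by environment: 10× c (aromatic, in 6-ring) → no; 2× N (acyclic) → no; 7× C (acyclic) → match; 5× O (acyclic) → no; 1× Cl (acyclic) → no; 1× S (acyclic) → no.
That gives 7 matching atoms.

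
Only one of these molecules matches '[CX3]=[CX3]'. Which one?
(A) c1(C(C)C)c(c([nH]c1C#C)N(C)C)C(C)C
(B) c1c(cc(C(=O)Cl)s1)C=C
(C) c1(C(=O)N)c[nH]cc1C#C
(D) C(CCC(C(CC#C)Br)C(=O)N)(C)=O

B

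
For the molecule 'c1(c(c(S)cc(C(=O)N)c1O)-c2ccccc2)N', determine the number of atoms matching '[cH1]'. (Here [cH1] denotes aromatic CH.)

6

Check the 18 heavy atoms by environment: 6× c (aromatic, H0) → no; 6× c (aromatic, H1) → match; 2× N (H2) → no; 1× C (H0) → no; 1× O (H0) → no; 1× S (H1) → no; 1× O (H1) → no.
That gives 6 matching atoms.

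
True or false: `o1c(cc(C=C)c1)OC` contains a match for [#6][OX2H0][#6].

The pattern [#6][OX2H0][#6] describes an aliphatic oxygen bridging two carbons with no H on the oxygen — an ether.
The molecule carries a methoxy ether (-OCH3), whose atoms satisfy every constraint of the query, so the pattern matches.

True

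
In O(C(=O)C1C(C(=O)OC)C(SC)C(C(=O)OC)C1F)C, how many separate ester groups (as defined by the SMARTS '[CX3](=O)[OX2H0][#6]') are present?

3

[CX3](=O)[OX2H0][#6] is the SMARTS for an ester: a carbonyl carbon bonded to an oxygen that is itself bonded to carbon (no H on that O).
The molecule carries 3 separate instances of a methyl-ester group (-C(=O)OCH3) meeting every constraint; each maps to a distinct set of atoms, giving 3 matches.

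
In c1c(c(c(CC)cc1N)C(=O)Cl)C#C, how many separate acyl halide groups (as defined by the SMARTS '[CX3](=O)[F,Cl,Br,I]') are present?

1

[CX3](=O)[F,Cl,Br,I] is the SMARTS for an acyl halide: a carbonyl carbon bonded to a halogen.
Exactly one fragment in the molecule meets all constraints, giving 1 match.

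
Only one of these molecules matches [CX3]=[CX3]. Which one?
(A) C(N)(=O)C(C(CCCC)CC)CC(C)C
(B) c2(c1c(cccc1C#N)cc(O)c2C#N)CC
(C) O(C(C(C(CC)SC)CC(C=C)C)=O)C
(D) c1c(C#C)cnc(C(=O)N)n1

[CX3]=[CX3] describes a non-aromatic C=C double bond between two sp2 carbons (an alkene).
(A) has an ethyl group (-CH2CH3) but its C-C bond is a single bond between CX4 carbons, not CX3=CX3.
(B) has an ethyl group (-CH2CH3) but its C-C bond is a single bond between CX4 carbons, not CX3=CX3.
(C) contains a vinyl group (-CH=CH2), which satisfies every atom and bond constraint.
(D) has an ethynyl group (-C#CH) but the C-C bond is a triple bond, not a double bond.
So the answer is (C).

C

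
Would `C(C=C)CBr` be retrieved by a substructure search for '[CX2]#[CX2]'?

No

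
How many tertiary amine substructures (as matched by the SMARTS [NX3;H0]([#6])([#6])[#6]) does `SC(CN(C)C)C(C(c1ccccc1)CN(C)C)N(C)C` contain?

[NX3;H0]([#6])([#6])[#6] is the SMARTS for a tertiary amine: a trivalent nitrogen with no H, bonded to three carbons.
The molecule carries 3 separate instances of a dimethylamino group (-N(CH3)2) meeting every constraint; each maps to a distinct set of atoms, giving 3 matches.

3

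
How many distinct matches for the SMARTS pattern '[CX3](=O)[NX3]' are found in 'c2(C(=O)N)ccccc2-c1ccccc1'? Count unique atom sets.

1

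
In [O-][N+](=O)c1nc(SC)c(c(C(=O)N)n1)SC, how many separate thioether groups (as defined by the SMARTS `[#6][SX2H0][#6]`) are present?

[#6][SX2H0][#6] is the SMARTS for a thioether: an aliphatic sulfur bridging two carbons with no H on the sulfur.
The molecule carries 2 separate instances of a methylthio ether (-SCH3) meeting every constraint; each maps to a distinct set of atoms, giving 2 matches.

2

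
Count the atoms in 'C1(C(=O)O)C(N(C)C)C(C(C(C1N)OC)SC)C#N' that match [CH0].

2

Check the 19 heavy atoms by environment: 6× C (H1) → no; 2× O (H0) → no; 4× C (H3) → no; 2× N (H0) → no; 1× N (H2) → no; 1× S (H0) → no; 2× C (H0) → match; 1× O (H1) → no.
That gives 2 matching atoms.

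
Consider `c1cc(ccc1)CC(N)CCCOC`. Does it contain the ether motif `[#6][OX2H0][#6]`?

The pattern [#6][OX2H0][#6] describes an aliphatic oxygen bridging two carbons with no H on the oxygen — an ether.
The molecule carries a methoxy ether (-OCH3), whose atoms satisfy every constraint of the query, so the pattern matches.

Yes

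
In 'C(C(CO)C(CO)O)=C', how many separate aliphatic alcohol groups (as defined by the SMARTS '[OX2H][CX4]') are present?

3

[OX2H][CX4] is the SMARTS for an aliphatic alcohol: a hydroxyl oxygen bound to an sp3 (X4) carbon.
The molecule carries 3 separate instances of a hydroxyl group (-OH) meeting every constraint; each maps to a distinct set of atoms, giving 3 matches.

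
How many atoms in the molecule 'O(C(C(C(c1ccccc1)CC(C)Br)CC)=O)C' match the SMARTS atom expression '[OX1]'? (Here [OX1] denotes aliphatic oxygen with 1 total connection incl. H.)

1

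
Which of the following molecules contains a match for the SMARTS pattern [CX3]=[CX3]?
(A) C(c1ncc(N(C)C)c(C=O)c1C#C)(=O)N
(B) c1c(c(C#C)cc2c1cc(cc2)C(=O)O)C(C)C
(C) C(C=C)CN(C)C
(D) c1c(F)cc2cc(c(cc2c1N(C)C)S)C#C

C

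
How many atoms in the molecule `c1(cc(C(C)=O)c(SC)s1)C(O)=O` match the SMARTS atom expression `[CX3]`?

The query [CX3] means: C with X3: aliphatic carbon with exactly 3 total connections.
Check the 13 heavy atoms by environment: 1× s (aromatic, X2) → no; 4× c (aromatic, X3) → no; 1× S (X2) → no; 2× C (X4) → no; 2× C (X3) → match; 2× O (X1) → no; 1× O (X2) → no.
That gives 2 matching atoms.

2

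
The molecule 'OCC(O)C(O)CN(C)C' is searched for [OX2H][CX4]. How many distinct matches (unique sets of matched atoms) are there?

3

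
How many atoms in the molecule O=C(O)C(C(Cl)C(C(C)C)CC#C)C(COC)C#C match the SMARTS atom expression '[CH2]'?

The query [CH2] means: aliphatic carbon with exactly two hydrogens.
Check the 19 heavy atoms by environment: 2× C (H2) → match; 7× C (H1) → no; 2× O (H0) → no; 3× C (H3) → no; 3× C (H0) → no; 1× O (H1) → no; 1× Cl (H0) → no.
That gives 2 matching atoms.

2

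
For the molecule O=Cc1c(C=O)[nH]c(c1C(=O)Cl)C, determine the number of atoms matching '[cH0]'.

Check the 13 heavy atoms by environment: 1× n (aromatic, H1) → no; 4× c (aromatic, H0) → match; 1× C (H0) → no; 3× O (H0) → no; 1× Cl (H0) → no; 2× C (H1) → no; 1× C (H3) → no.
That gives 4 matching atoms.

4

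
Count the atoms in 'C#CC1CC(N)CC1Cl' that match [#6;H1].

The query [#6;H1] means: any carbon bearing exactly one hydrogen.
Check the 9 heavy atoms by environment: 4× C (H1) → match; 2× C (H2) → no; 1× N (H2) → no; 1× Cl (H0) → no; 1× C (H0) → no.
That gives 4 matching atoms.

4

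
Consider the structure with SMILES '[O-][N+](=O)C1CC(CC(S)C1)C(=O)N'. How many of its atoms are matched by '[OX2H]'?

0

The query [OX2H] means: aliphatic oxygen with two connections, one of which is H — an -OH oxygen.
Check the 13 heavy atoms by environment: 3× C (H2, X4) → no; 3× C (H1, X4) → no; 1× S (H1, X2) → no; 1× C (H0, X3) → no; 2× O (H0, X1) → no; 1× N (H2, X3) → no; 1× N (charge +1, H0, X3) → no; 1× O (charge -1, H0, X1) → no.
No environment satisfies the query, so 0 matching atoms.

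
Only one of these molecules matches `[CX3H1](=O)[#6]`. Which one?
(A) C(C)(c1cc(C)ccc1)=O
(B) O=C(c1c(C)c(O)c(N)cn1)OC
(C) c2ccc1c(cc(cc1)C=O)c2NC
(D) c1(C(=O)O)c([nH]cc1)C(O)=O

[CX3H1](=O)[#6] describes an sp2 carbon with one H, double-bonded to O and single-bonded to carbon (an aldehyde).
(A) has an acetyl/ketone group (-C(=O)CH3) but the carbonyl carbon has H0 (two carbon neighbours), not H1.
(B) has a methyl-ester group (-C(=O)OCH3) but the carbonyl carbon has H0, not H1.
(C) contains an aldehyde (-CHO), which satisfies every atom and bond constraint.
(D) has a carboxylic acid group (-C(=O)OH) but the carbonyl carbon has H0 and is bonded to O, not H1.
So the answer is (C).

C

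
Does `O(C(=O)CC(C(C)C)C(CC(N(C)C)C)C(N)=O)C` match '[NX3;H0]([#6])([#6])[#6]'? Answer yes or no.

Yes

The pattern [NX3;H0]([#6])([#6])[#6] describes a trivalent nitrogen with no H, bonded to three carbons — a tertiary amine.
The molecule carries a dimethylamino group (-N(CH3)2), whose atoms satisfy every constraint of the query, so the pattern matches.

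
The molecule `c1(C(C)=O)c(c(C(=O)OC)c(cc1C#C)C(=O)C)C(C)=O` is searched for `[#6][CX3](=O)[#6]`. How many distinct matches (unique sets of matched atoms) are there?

[#6][CX3](=O)[#6] is the SMARTS for a ketone: a carbonyl carbon (no H) flanked by two carbons.
The molecule carries 3 separate instances of an acetyl/ketone group (-C(=O)CH3) meeting every constraint; each maps to a distinct set of atoms, giving 3 matches.

3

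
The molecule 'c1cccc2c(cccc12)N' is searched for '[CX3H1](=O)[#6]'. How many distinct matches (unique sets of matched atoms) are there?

[CX3H1](=O)[#6] is the SMARTS for an aldehyde: an sp2 carbon with one H, double-bonded to O and single-bonded to carbon.
No fragment in the molecule satisfies every constraint, giving 0 matches.

0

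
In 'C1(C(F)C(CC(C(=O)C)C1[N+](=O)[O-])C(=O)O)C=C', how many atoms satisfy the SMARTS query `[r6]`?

6

The query [r6] means: r6 matches atoms in a six-membered ring.
Check the 18 heavy atoms by environment: 6× C (in 6-ring) → match; 5× C (acyclic) → no; 4× O (acyclic) → no; 1× F (acyclic) → no; 1× N (charge +1, acyclic) → no; 1× O (charge -1, acyclic) → no.
That gives 6 matching atoms.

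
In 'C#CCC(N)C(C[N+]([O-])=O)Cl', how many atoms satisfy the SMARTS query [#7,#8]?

4

The query [#7,#8] means: nitrogen or oxygen (comma = OR).
Check the 11 heavy atoms by environment: 6× C → no; 1× N (charge +1) → match; 1× O (charge -1) → match; 1× O → match; 1× N → match; 1× Cl → no.
Summing the matching environments: 1 + 1 + 1 + 1 = 4 matching atoms.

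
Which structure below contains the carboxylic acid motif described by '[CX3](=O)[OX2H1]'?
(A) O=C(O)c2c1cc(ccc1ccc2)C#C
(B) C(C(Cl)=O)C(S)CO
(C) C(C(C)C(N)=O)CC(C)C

A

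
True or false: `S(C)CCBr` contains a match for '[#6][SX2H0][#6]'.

True

The pattern [#6][SX2H0][#6] describes an aliphatic sulfur bridging two carbons with no H on the sulfur — a thioether.
The molecule carries a methylthio ether (-SCH3), whose atoms satisfy every constraint of the query, so the pattern matches.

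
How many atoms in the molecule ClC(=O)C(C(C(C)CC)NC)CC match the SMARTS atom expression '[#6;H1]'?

Check the 13 heavy atoms by environment: 4× C (H3) → no; 3× C (H1) → match; 2× C (H2) → no; 1× N (H1) → no; 1× C (H0) → no; 1× O (H0) → no; 1× Cl (H0) → no.
That gives 3 matching atoms.

3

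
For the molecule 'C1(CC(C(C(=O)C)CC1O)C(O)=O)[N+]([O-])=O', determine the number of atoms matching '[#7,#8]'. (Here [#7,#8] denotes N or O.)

The query [#7,#8] means: nitrogen or oxygen (comma = OR).
Check the 16 heavy atoms by environment: 9× C → no; 1× N (charge +1) → match; 1× O (charge -1) → match; 5× O → match.
Summing the matching environments: 1 + 1 + 5 = 7 matching atoms.

7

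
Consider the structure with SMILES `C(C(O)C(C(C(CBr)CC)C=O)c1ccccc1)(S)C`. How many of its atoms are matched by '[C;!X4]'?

1

The query [C;!X4] means: aliphatic carbon that does not have four total connections.
Check the 20 heavy atoms by environment: 9× C (X4) → no; 1× S (X2) → no; 1× Br (X1) → no; 1× O (X2) → no; 1× C (X3) → match; 1× O (X1) → no; 6× c (aromatic, X3) → no.
That gives 1 matching atom.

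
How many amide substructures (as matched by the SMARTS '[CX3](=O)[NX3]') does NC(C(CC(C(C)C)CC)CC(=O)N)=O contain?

[CX3](=O)[NX3] is the SMARTS for an amide: a carbonyl carbon bonded to a trivalent nitrogen.
The molecule carries 2 separate instances of a primary amide (-C(=O)NH2) meeting every constraint; each maps to a distinct set of atoms, giving 2 matches.

2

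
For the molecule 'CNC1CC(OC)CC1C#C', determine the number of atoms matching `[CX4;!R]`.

The query [CX4;!R] means: aliphatic carbon with four total connections, not in a ring.
Check the 11 heavy atoms by environment: 5× C (X4, in 5-ring) → no; 1× N (X3, acyclic) → no; 2× C (X4, acyclic) → match; 1× O (X2, acyclic) → no; 2× C (X2, acyclic) → no.
That gives 2 matching atoms.

2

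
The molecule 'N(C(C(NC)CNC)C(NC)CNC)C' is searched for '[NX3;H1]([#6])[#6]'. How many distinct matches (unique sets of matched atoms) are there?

5

[NX3;H1]([#6])[#6] is the SMARTS for a secondary amine: a trivalent nitrogen with one H, bonded to two carbons.
The molecule carries 5 separate instances of an N-methylamino group (-NHCH3) meeting every constraint; each maps to a distinct set of atoms, giving 5 matches.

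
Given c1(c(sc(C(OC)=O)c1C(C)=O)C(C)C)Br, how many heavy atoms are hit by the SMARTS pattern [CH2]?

0

The query [CH2] means: aliphatic carbon with exactly two hydrogens.
Check the 16 heavy atoms by environment: 1× s (aromatic, H0) → no; 4× c (aromatic, H0) → no; 2× C (H0) → no; 3× O (H0) → no; 4× C (H3) → no; 1× C (H1) → no; 1× Br (H0) → no.
No environment satisfies the query, so 0 matching atoms.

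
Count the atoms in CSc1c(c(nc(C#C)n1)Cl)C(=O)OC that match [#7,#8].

4

The query [#7,#8] means: nitrogen or oxygen (comma = OR).
Check the 15 heavy atoms by environment: 2× n (aromatic) → match; 4× c (aromatic) → no; 5× C → no; 2× O → match; 1× S → no; 1× Cl → no.
Summing the matching environments: 2 + 2 = 4 matching atoms.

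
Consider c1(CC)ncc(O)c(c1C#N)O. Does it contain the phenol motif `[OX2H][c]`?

The pattern [OX2H][c] describes a hydroxyl oxygen attached to an aromatic carbon — a phenol.
The molecule carries a hydroxyl group (-OH), whose atoms satisfy every constraint of the query, so the pattern matches.

Yes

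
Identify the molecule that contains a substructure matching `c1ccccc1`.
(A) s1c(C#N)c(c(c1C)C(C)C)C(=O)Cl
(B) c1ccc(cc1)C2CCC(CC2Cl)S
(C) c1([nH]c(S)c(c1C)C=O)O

c1ccccc1 describes six aromatic carbons in a ring (a benzene ring).
(A) has a methyl group (-CH3) but no six-membered all-carbon aromatic ring is present.
(B) contains a phenyl ring, which satisfies every atom and bond constraint.
(C) has a methyl group (-CH3) but no six-membered all-carbon aromatic ring is present.
So the answer is (B).

B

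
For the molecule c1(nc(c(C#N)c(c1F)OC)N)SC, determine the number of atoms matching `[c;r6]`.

The query [c;r6] means: aromatic carbon that belongs to a six-membered ring.
Check the 14 heavy atoms by environment: 1× n (aromatic, in 6-ring) → no; 5× c (aromatic, in 6-ring) → match; 1× S (acyclic) → no; 3× C (acyclic) → no; 1× O (acyclic) → no; 2× N (acyclic) → no; 1× F (acyclic) → no.
That gives 5 matching atoms.

5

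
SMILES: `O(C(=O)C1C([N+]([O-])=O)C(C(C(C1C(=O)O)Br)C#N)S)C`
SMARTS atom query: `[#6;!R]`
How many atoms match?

4

The query [#6;!R] means: carbon not in any ring.
Check the 20 heavy atoms by environment: 6× C (in 6-ring) → no; 1× Br (acyclic) → no; 1× S (acyclic) → no; 4× C (acyclic) → match; 1× N (acyclic) → no; 1× N (charge +1, acyclic) → no; 1× O (charge -1, acyclic) → no; 5× O (acyclic) → no.
That gives 4 matching atoms.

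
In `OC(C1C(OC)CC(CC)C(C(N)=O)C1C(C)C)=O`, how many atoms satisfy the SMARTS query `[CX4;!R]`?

6

The query [CX4;!R] means: aliphatic carbon with four total connections, not in a ring.
Check the 19 heavy atoms by environment: 6× C (X4, in 6-ring) → no; 2× C (X3, acyclic) → no; 2× O (X1, acyclic) → no; 2× O (X2, acyclic) → no; 1× N (X3, acyclic) → no; 6× C (X4, acyclic) → match.
That gives 6 matching atoms.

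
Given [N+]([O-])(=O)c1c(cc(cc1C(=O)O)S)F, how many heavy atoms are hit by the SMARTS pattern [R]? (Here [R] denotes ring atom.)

6

The query [R] means: R matches any atom that is part of a ring.
Check the 14 heavy atoms by environment: 6× c (aromatic, in 6-ring) → match; 1× F (acyclic) → no; 1× C (acyclic) → no; 3× O (acyclic) → no; 1× N (charge +1, acyclic) → no; 1× O (charge -1, acyclic) → no; 1× S (acyclic) → no.
That gives 6 matching atoms.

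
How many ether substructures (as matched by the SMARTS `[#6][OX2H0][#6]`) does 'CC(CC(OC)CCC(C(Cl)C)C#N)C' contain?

[#6][OX2H0][#6] is the SMARTS for an ether: an aliphatic oxygen bridging two carbons with no H on the oxygen.
Exactly one fragment in the molecule meets all constraints, giving 1 match.

1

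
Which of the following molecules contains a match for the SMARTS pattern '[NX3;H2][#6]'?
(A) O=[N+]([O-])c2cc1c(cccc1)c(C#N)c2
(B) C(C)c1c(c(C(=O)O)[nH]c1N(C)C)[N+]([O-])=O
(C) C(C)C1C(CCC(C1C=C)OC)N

C

[NX3;H2][#6] describes a trivalent nitrogen with two H attached to carbon (a primary amine).
(A) has a nitrile (-C#N) but the nitrogen is NX1 (triple-bonded), not NX3 with two H.
(B) has a nitro group (-[N+](=O)[O-]) but the nitrogen is [N+] with no H, not NX3H2.
(C) contains a primary amino group (-NH2), which satisfies every atom and bond constraint.
So the answer is (C).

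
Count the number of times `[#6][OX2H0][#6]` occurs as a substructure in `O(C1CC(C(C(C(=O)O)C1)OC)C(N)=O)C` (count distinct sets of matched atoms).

[#6][OX2H0][#6] is the SMARTS for an ether: an aliphatic oxygen bridging two carbons with no H on the oxygen.
The molecule carries 2 separate instances of a methoxy ether (-OCH3) meeting every constraint; each maps to a distinct set of atoms, giving 2 matches.

2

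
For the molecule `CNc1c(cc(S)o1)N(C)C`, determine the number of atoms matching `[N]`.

2

The query [N] means: uppercase N matches aliphatic (non-aromatic) nitrogen only.
Check the 11 heavy atoms by environment: 1× o (aromatic) → no; 4× c (aromatic) → no; 1× S → no; 2× N → match; 3× C → no.
That gives 2 matching atoms.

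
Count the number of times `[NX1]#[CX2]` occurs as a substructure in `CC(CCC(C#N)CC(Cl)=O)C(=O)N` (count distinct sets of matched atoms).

1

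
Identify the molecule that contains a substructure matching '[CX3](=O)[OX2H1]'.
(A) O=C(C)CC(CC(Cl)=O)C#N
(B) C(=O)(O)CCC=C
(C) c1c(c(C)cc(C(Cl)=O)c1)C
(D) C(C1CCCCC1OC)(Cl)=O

B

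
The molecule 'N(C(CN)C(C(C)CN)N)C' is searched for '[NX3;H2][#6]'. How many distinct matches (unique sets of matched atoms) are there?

3

[NX3;H2][#6] is the SMARTS for a primary amine: a trivalent nitrogen with two H attached to carbon.
The molecule carries 3 separate instances of a primary amino group (-NH2) meeting every constraint; each maps to a distinct set of atoms, giving 3 matches.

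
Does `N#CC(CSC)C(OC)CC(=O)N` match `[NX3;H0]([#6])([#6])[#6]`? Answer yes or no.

The pattern [NX3;H0]([#6])([#6])[#6] describes a trivalent nitrogen with no H, bonded to three carbons — a tertiary amine.
The closest candidate here is a primary amide (-C(=O)NH2), but the amide nitrogen has H2 and only one carbon neighbour. No other fragment satisfies the full query, so there is no match.

No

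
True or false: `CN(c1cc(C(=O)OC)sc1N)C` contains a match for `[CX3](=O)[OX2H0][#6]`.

True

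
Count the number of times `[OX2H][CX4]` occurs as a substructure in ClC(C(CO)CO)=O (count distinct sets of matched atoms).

2

[OX2H][CX4] is the SMARTS for an aliphatic alcohol: a hydroxyl oxygen bound to an sp3 (X4) carbon.
The molecule carries 2 separate instances of a hydroxyl group (-OH) meeting every constraint; each maps to a distinct set of atoms, giving 2 matches.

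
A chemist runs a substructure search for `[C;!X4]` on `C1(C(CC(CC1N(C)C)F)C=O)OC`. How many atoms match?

1

The query [C;!X4] means: aliphatic carbon that does not have four total connections.
Check the 14 heavy atoms by environment: 9× C (X4) → no; 1× N (X3) → no; 1× C (X3) → match; 1× O (X1) → no; 1× F (X1) → no; 1× O (X2) → no.
That gives 1 matching atom.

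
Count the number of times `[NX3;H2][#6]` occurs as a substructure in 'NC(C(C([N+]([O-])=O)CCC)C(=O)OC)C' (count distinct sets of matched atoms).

[NX3;H2][#6] is the SMARTS for a primary amine: a trivalent nitrogen with two H attached to carbon.
Exactly one fragment in the molecule meets all constraints, giving 1 match.

1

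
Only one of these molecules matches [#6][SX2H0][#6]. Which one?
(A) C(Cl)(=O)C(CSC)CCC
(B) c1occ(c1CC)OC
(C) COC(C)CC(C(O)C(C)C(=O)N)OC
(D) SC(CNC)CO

A

[#6][SX2H0][#6] describes an aliphatic sulfur bridging two carbons with no H on the sulfur (a thioether).
(A) contains a methylthio ether (-SCH3), which satisfies every atom and bond constraint.
(B) has a methoxy ether (-OCH3) but the bridging atom is O, not S.
(C) has a methoxy ether (-OCH3) but the bridging atom is O, not S.
(D) has a thiol (-SH) but the sulfur has H1, not H0 bridging two carbons.
So the answer is (A).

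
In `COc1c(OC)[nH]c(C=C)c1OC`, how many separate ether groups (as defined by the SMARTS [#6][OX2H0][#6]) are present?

3

[#6][OX2H0][#6] is the SMARTS for an ether: an aliphatic oxygen bridging two carbons with no H on the oxygen.
The molecule carries 3 separate instances of a methoxy ether (-OCH3) meeting every constraint; each maps to a distinct set of atoms, giving 3 matches.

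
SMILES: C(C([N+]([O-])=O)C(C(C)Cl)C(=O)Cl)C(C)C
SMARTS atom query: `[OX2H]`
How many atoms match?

0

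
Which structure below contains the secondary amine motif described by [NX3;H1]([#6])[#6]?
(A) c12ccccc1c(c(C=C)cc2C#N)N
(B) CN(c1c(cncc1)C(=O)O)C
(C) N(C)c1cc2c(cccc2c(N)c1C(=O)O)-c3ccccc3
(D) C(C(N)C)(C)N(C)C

[NX3;H1]([#6])[#6] describes a trivalent nitrogen with one H, bonded to two carbons (a secondary amine).
(A) has a primary amino group (-NH2) but the nitrogen has H2 and only one carbon neighbour.
(B) has a dimethylamino group (-N(CH3)2) but the nitrogen has H0, not H1.
(C) contains an N-methylamino group (-NHCH3), which satisfies every atom and bond constraint.
(D) has a primary amino group (-NH2) but the nitrogen has H2 and only one carbon neighbour.
So the answer is (C).

C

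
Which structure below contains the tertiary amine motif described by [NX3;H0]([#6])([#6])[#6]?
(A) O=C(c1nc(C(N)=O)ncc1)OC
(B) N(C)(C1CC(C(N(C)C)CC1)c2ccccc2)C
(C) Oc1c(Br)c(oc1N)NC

[NX3;H0]([#6])([#6])[#6] describes a trivalent nitrogen with no H, bonded to three carbons (a tertiary amine).
(A) has a primary amide (-C(=O)NH2) but the amide nitrogen has H2 and only one carbon neighbour.
(B) contains a dimethylamino group (-N(CH3)2), which satisfies every atom and bond constraint.
(C) has a primary amino group (-NH2) but the nitrogen has H2, not H0 with three carbons.
So the answer is (B).

B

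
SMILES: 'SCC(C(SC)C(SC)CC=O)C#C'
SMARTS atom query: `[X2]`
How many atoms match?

5

The query [X2] means: any atom with exactly two total connections (bonds + H).
Check the 14 heavy atoms by environment: 7× C (X4) → no; 3× S (X2) → match; 1× C (X3) → no; 1× O (X1) → no; 2× C (X2) → match.
Summing the matching environments: 3 + 2 = 5 matching atoms.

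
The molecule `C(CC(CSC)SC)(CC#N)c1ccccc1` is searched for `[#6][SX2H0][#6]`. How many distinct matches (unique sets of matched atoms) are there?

2

[#6][SX2H0][#6] is the SMARTS for a thioether: an aliphatic sulfur bridging two carbons with no H on the sulfur.
The molecule carries 2 separate instances of a methylthio ether (-SCH3) meeting every constraint; each maps to a distinct set of atoms, giving 2 matches.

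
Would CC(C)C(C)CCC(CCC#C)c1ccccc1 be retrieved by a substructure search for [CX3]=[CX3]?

No

The pattern [CX3]=[CX3] describes a non-aromatic C=C double bond between two sp2 carbons — an alkene.
The closest candidate here is an ethynyl group (-C#CH), but the C-C bond is a triple bond, not a double bond. No other fragment satisfies the full query, so there is no match.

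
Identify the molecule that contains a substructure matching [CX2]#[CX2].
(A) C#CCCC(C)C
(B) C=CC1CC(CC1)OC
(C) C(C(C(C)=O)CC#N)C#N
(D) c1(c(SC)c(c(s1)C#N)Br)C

A

[CX2]#[CX2] describes a carbon-carbon triple bond (an alkyne).
(A) contains an ethynyl group (-C#CH), which satisfies every atom and bond constraint.
(B) has a vinyl group (-CH=CH2) but the C=C is a double bond; both carbons are CX3, not CX2.
(C) has a nitrile (-C#N) but the triple bond is C#N, not C#C.
(D) has a nitrile (-C#N) but the triple bond is C#N, not C#C.
So the answer is (A).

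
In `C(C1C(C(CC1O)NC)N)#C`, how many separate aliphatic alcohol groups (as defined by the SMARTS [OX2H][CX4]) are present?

1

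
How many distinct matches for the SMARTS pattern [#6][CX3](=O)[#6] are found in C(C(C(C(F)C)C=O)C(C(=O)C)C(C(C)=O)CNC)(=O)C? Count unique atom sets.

3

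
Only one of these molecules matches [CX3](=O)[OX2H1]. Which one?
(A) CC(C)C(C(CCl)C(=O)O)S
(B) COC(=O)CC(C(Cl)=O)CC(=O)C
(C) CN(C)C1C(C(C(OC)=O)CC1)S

A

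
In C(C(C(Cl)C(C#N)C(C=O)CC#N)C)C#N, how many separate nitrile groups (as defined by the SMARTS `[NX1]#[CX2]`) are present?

3

[NX1]#[CX2] is the SMARTS for a nitrile: a nitrogen triple-bonded to a two-connected carbon.
The molecule carries 3 separate instances of a nitrile (-C#N) meeting every constraint; each maps to a distinct set of atoms, giving 3 matches.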